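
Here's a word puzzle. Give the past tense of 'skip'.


Apply rule: Double final consonant and add -ed. 'skip' becomes 'skipped'.

skipped


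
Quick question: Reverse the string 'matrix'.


Reverse 'matrix' character by character: 'xirtam'.

xirtam


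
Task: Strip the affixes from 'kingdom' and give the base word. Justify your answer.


Remove suffix '-dom' from 'kingdom' to get root 'king'.

king


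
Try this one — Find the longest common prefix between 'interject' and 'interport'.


Compare from the start: 5 characters match: 'inter'. Mismatch at position 6: 'j' vs 'p'.

inter


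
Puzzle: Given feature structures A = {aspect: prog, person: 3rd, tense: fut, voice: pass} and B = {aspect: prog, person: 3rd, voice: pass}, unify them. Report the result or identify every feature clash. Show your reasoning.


Compare features:
aspect: A=prog vs B=prog -> unified: prog
person: A=3rd vs B=3rd -> unified: 3rd
tense: A=fut vs B=_ -> unified: fut
voice: A=pass vs B=pass -> unified: pass
No clashes found.

Unified: {aspect: prog, person: 3rd, tense: fut, voice: pass}


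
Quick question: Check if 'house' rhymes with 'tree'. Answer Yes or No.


Rime (stressed vowel + following sounds) of 'house': -ouse = /aʊs/
Rime of 'tree': -ee = /iː/
/aʊs/ and /iː/ are different ending sounds, so the words do not rhyme.

No


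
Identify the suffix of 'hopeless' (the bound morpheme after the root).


The word 'hopeless' = 'hope' (root) + '-less' (suffix). The suffix is '-less'.

less


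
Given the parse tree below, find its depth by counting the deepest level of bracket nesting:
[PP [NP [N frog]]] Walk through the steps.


Count bracket nesting levels:
'[' at pos 0: depth = 1
'[' at pos 4: depth = 2
'[' at pos 8: depth = 3
Maximum depth reached: 3

3


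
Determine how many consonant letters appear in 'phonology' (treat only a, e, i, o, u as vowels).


Consonants in 'phonology': p, h, n, l, g, y = 6 consonants.

6


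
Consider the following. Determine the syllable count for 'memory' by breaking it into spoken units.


Break 'memory' into syllables: mem-o-ry -> mem | o | ry = 3 syllables

3 syllables


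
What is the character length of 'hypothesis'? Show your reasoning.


Spell out 'hypothesis' and number each letter: h(1), y(2), p(3), o(4), t(5), h(6), e(7), s(8), i(9), s(10). Total: 10 letters.

10


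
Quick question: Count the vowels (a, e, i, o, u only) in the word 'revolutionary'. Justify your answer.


Vowels in 'revolutionary': e, o, u, i, o, a = 6 vowels.

6


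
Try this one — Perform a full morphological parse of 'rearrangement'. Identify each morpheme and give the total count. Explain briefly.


Step 1: Identify prefix: 're' (meaning: again)
Step 2: Identify root: 'arrange'
Step 3: Identify suffix(es): 'ment'
Decomposition: re- (prefix: again) + arrange (root) + -ment (suffix: action/result)
Total morphemes: 3

3 morphemes (re- (prefix: again) + arrange (root) + -ment (suffix: action/result))


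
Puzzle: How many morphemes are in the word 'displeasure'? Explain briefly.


Decomposition: dis- (prefix) + please (root) + -ure (suffix) = 3 morpheme(s)

3 morphemes


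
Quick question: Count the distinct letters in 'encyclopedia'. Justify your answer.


Unique letters in 'encyclopedia': {a, c, d, e, i, l, n, o, p, y} = 10 distinct letters.

10


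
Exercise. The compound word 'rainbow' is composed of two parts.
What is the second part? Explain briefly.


Split 'rainbow' into 'rain' + 'bow'. The second part is 'bow'.

bow


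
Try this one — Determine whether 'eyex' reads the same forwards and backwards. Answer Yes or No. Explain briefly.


Forward: 'eyex'
Reversed: 'xeye'
They differ.

No


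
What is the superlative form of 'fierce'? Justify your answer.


Apply superlative formation (ends in e: add -st): 'fierce' -> 'fiercest'.

fiercest


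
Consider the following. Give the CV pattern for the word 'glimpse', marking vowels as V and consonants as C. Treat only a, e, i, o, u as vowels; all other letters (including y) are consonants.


Letter mapping: g = C, l = C, i = V, m = C, p = C, s = C, e = V.

CCVCCCV


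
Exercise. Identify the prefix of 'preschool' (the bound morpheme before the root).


The word 'preschool' = 'pre' (prefix) + 'school' (root). The prefix is 'pre'.

pre


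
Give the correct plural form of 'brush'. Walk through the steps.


Apply rule: Add -es (sibilant/fricative ending). 'brush' becomes 'brushes'.

brushes


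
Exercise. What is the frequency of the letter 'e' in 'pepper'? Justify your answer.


Letter 'e' in 'pepper': found at position(s) 2, 5 = 2 occurrence(s).

2


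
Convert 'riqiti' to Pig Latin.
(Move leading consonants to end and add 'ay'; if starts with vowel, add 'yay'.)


'riqiti': move consonant cluster 'r' to end and add 'ay': 'iqitiray'.

iqitiray


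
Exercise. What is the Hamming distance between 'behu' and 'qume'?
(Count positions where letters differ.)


Alignment:
Position 1: 'b' vs 'q' = DIFFER
Position 2: 'e' vs 'u' = DIFFER
Position 3: 'h' vs 'm' = DIFFER
Position 4: 'u' vs 'e' = DIFFER
Total differences: 4

4


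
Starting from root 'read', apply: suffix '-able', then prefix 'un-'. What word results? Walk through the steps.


Step 1: Add suffix '-able' to 'read' = 'readable'
Step 2: Add prefix 'un-' to 'readable' = 'unreadable'

unreadable


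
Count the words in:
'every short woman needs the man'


Split into words: every | short | woman | needs | the | man = 6 words.

6


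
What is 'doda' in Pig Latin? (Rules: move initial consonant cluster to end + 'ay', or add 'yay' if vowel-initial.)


'doda': move consonant cluster 'd' to end and add 'ay': 'odaday'.

odaday


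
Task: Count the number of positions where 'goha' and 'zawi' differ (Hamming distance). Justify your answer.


Alignment:
Position 1: 'g' vs 'z' = DIFFER
Position 2: 'o' vs 'a' = DIFFER
Position 3: 'h' vs 'w' = DIFFER
Position 4: 'a' vs 'i' = DIFFER
Total differences: 4

4


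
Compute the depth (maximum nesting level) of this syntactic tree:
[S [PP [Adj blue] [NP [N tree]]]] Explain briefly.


Count bracket nesting levels:
'[' at pos 0: depth = 1
'[' at pos 3: depth = 2
'[' at pos 7: depth = 3
'[' at pos 18: depth = 3
'[' at pos 22: depth = 4
Maximum depth reached: 4

4


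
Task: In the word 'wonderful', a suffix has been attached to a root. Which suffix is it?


The word 'wonderful' = 'wonder' (root) + '-ful' (suffix). The suffix is '-ful'.

ful


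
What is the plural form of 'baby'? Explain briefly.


Apply rule: Change -y to -ies (consonant + y). 'baby' becomes 'babies'.

babies


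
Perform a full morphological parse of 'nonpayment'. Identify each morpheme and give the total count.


Step 1: Identify prefix: 'non' (meaning: not)
Step 2: Identify root: 'pay'
Step 3: Identify suffix(es): 'ment'
Decomposition: non- (prefix: not) + pay (root) + -ment (suffix: action/result)
Total morphemes: 3

3 morphemes (non- (prefix: not) + pay (root) + -ment (suffix: action/result))


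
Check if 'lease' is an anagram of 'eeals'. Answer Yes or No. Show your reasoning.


Sorted letters of 'lease': 'aeels'
Sorted letters of 'eeals': 'aeels'
They match.

Yes


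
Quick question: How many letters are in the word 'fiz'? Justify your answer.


Spell out 'fiz' and number each letter: f(1), i(2), z(3). Total: 3 letters.

3


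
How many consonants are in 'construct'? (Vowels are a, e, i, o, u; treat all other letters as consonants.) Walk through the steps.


Consonants in 'construct': c, n, s, t, r, c, t = 7 consonants.

7


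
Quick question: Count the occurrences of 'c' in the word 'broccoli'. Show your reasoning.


Letter 'c' in 'broccoli': found at position(s) 4, 5 = 2 occurrence(s).

2


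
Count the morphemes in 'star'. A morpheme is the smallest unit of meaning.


Decomposition: star (free morpheme) = 1 morpheme(s)

1 morphemes


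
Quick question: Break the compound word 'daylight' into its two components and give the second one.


Split 'daylight' into 'day' + 'light'. The second part is 'light'.

light


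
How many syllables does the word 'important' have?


Break 'important' into syllables: im-por-tant -> im | por | tant = 3 syllables

3 syllables


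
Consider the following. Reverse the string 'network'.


Reverse 'network' character by character: 'krowten'.

krowten


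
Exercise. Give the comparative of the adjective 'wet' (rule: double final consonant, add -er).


Apply comparative formation (double final consonant, add -er): 'wet' -> 'wetter'.

wetter


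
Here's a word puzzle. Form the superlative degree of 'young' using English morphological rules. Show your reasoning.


Apply superlative formation (add -est): 'young' -> 'youngest'.

youngest


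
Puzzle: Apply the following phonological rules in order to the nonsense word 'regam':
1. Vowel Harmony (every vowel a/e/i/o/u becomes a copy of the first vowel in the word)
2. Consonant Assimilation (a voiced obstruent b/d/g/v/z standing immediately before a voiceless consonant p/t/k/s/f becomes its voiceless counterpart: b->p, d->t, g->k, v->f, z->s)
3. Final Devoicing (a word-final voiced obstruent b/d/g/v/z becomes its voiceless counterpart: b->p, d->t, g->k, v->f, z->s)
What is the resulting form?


Starting form: 'regam'
Rule 1: Vowel Harmony: all vowels become 'e' (matching first vowel). 'regam' -> 'regem'
Rule 2: Consonant Assimilation: no voiced obstruent (b/d/g/v/z) stands immediately before a voiceless consonant (p/t/k/s/f). No change.
Rule 3: Final Devoicing: final consonant 'm' is not one of the voiced obstruents b/d/g/v/z. No change.
Final form: 'regem'

regem


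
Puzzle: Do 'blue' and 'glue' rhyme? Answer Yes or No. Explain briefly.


Rime (stressed vowel + following sounds) of 'blue': -ue = /uː/
Rime of 'glue': -ue = /uː/
/uː/ and /uː/ are the same ending sound, so the words rhyme.

Yes


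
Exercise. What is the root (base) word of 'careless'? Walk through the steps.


Remove suffix '-less' from 'careless' to get root 'care'.

care


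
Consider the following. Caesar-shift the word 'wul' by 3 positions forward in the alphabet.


Shift each letter by 3: w -> z, u -> x, l -> o. Result: 'zxo'.

zxo


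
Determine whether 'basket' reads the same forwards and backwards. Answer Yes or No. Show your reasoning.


Forward: 'basket'
Reversed: 'teksab'
They differ.

No


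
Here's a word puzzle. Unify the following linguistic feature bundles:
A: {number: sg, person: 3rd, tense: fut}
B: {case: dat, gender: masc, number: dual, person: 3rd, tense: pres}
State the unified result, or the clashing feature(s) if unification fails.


Compare features:
case: A=_ vs B=dat -> unified: dat
gender: A=_ vs B=masc -> unified: masc
number: A=sg vs B=dual -> CLASH
person: A=3rd vs B=3rd -> unified: 3rd
tense: A=fut vs B=pres -> CLASH
Clashes detected on features 'number' (sg vs dual) and 'tense' (fut vs pres); unification fails.

CLASH on 'number' (sg vs dual) and 'tense' (fut vs pres)


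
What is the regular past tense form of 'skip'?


Apply rule: Double final consonant and add -ed. 'skip' becomes 'skipped'.

skipped


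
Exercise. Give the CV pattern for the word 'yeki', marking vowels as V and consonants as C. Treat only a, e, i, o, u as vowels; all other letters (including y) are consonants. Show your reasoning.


Letter mapping: y = C, e = V, k = C, i = V.

CVCV


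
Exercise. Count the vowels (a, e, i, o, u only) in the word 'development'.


Vowels in 'development': e, e, o, e = 4 vowels.

4


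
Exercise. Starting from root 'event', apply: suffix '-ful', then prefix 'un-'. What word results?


Step 1: Add suffix '-ful' to 'event' = 'eventful'
Step 2: Add prefix 'un-' to 'eventful' = 'uneventful'

uneventful


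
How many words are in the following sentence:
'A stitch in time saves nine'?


Split into words: A | stitch | in | time | saves | nine = 6 words.

6


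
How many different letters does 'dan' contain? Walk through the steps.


Unique letters in 'dan': {a, d, n} = 3 distinct letters.

3


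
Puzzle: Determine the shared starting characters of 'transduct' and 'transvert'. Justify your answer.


Compare from the start: 5 characters match: 'trans'. Mismatch at position 6: 'd' vs 'v'.

trans


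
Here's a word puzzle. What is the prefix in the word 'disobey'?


The word 'disobey' = 'dis' (prefix) + 'obey' (root). The prefix is 'dis'.

dis


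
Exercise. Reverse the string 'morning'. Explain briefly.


Reverse 'morning' character by character: 'gninrom'.

gninrom


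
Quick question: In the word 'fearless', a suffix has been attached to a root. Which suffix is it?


The word 'fearless' = 'fear' (root) + '-less' (suffix). The suffix is '-less'.

less


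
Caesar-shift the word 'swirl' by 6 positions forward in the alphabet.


Shift each letter by 6: s -> y, w -> c, i -> o, r -> x, l -> r. Result: 'ycoxr'.

ycoxr


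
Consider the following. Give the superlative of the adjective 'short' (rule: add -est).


Apply superlative formation (add -est): 'short' -> 'shortest'.

shortest


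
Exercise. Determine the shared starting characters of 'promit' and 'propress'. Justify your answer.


Compare from the start: 3 characters match: 'pro'. Mismatch at position 4: 'm' vs 'p'.

pro


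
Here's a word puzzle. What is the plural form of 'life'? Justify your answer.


Apply rule: Change -fe to -ves. 'life' becomes 'lives'.

lives


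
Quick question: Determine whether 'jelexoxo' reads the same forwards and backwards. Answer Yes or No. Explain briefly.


Forward: 'jelexoxo'
Reversed: 'oxoxelej'
They differ.

No


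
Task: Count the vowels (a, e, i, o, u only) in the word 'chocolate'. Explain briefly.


Vowels in 'chocolate': o, o, a, e = 4 vowels.

4


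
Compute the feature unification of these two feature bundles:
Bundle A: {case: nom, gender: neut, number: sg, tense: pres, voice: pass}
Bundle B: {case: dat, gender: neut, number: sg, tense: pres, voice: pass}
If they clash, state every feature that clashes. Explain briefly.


Compare features:
case: A=nom vs B=dat -> CLASH
gender: A=neut vs B=neut -> unified: neut
number: A=sg vs B=sg -> unified: sg
tense: A=pres vs B=pres -> unified: pres
voice: A=pass vs B=pass -> unified: pass
Clash detected on feature 'case' (nom vs dat); unification fails.

CLASH on 'case' (nom vs dat)


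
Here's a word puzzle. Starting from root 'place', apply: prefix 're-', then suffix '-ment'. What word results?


Step 1: Add prefix 're-' to 'place' = 'replace'
Step 2: Add suffix '-ment' to 'replace' = 'replacement'

replacement


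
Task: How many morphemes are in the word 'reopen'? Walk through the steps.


Decomposition: re- (prefix) + open (root) = 2 morpheme(s)

2 morphemes


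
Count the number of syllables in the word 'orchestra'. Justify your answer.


Break 'orchestra' into syllables: or-ches-tra -> or | ches | tra = 3 syllables

3 syllables


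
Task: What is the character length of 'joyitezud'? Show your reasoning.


Spell out 'joyitezud' and number each letter: j(1), o(2), y(3), i(4), t(5), e(6), z(7), u(8), d(9). Total: 9 letters.

9


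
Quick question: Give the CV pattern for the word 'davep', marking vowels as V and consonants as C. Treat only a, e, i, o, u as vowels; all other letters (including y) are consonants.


Letter mapping: d = C, a = V, v = C, e = V, p = C.

CVCVC


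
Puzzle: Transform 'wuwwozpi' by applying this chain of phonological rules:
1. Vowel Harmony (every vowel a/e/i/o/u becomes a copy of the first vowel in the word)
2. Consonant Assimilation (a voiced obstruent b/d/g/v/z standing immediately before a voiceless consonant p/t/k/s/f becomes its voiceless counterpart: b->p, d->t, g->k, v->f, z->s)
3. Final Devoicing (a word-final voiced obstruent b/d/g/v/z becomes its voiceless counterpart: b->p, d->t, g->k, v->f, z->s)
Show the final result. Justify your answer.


Starting form: 'wuwwozpi'
Rule 1: Vowel Harmony: all vowels become 'u' (matching first vowel). 'wuwwozpi' -> 'wuwwuzpu'
Rule 2: Consonant Assimilation: voiced obstruent before voiceless consonant becomes voiceless ('zp' -> 'sp'). 'wuwwuzpu' -> 'wuwwuspu'
Rule 3: Final Devoicing: the word ends in the vowel 'u', not a consonant. No change.
Final form: 'wuwwuspu'

wuwwuspu


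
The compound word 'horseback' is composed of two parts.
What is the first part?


Split 'horseback' into 'horse' + 'back'. The first part is 'horse'.

horse


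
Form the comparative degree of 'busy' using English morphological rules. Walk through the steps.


Apply comparative formation (consonant + y: change y to i, add -er): 'busy' -> 'busier'.

busier


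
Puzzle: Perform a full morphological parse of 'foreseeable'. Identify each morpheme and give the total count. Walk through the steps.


Step 1: Identify prefix: 'fore' (meaning: before/front)
Step 2: Identify root: 'see'
Step 3: Identify suffix(es): 'able'
Decomposition: fore- (prefix: before/front) + see (root) + -able (suffix: capable of)
Total morphemes: 3

3 morphemes (fore- (prefix: before/front) + see (root) + -able (suffix: capable of))


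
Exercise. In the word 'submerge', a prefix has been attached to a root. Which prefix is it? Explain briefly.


The word 'submerge' = 'sub' (prefix) + 'merge' (root). The prefix is 'sub'.

sub


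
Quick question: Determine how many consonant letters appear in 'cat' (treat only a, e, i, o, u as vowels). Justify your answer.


Consonants in 'cat': c, t = 2 consonants.

2


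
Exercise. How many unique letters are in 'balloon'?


Unique letters in 'balloon': {a, b, l, n, o} = 5 distinct letters.

5


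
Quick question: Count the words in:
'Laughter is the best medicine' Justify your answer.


Split into words: Laughter | is | the | best | medicine = 5 words.

5


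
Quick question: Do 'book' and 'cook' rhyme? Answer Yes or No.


Rime (stressed vowel + following sounds) of 'book': -ook = /ʊk/
Rime of 'cook': -ook = /ʊk/
/ʊk/ and /ʊk/ are the same ending sound, so the words rhyme.

Yes


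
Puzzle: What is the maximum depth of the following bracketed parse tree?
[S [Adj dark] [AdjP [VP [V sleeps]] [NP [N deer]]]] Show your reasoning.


Count bracket nesting levels:
'[' at pos 0: depth = 1
'[' at pos 3: depth = 2
'[' at pos 14: depth = 2
'[' at pos 20: depth = 3
'[' at pos 24: depth = 4
'[' at pos 36: depth = 3
'[' at pos 40: depth = 4
Maximum depth reached: 4

4


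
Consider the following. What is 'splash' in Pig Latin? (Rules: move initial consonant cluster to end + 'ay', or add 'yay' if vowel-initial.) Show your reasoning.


'splash': move consonant cluster 'spl' to end and add 'ay': 'ashsplay'.

ashsplay


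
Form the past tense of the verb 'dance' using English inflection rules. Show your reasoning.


Apply rule: Add -d (word ends in -e). 'dance' becomes 'danced'.

danced


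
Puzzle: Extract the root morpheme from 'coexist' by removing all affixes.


Remove prefix 'co' from 'coexist' to get root 'exist'.

exist


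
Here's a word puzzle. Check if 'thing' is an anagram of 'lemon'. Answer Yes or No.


Sorted letters of 'thing': 'ghint'
Sorted letters of 'lemon': 'elmno'
They do not match.

No


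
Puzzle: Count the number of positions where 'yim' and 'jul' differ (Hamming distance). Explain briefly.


Alignment:
Position 1: 'y' vs 'j' = DIFFER
Position 2: 'i' vs 'u' = DIFFER
Position 3: 'm' vs 'l' = DIFFER
Total differences: 3

3


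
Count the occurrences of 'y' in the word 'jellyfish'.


Letter 'y' in 'jellyfish': found at position(s) 5 = 1 occurrence(s).

1


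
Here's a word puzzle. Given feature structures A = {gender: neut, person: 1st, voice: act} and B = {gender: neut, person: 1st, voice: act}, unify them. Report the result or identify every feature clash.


Compare features:
gender: A=neut vs B=neut -> unified: neut
person: A=1st vs B=1st -> unified: 1st
voice: A=act vs B=act -> unified: act
No clashes found.

Unified: {gender: neut, person: 1st, voice: act}


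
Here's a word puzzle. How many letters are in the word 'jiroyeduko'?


Spell out 'jiroyeduko' and number each letter: j(1), i(2), r(3), o(4), y(5), e(6), d(7), u(8), k(9), o(10). Total: 10 letters.

10


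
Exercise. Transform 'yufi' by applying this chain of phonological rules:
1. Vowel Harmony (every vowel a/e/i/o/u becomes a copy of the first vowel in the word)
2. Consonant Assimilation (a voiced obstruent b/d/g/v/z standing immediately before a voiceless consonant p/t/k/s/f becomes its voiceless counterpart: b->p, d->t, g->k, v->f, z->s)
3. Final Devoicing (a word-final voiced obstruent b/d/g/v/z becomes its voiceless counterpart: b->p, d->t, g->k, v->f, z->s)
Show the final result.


Starting form: 'yufi'
Rule 1: Vowel Harmony: all vowels become 'u' (matching first vowel). 'yufi' -> 'yufu'
Rule 2: Consonant Assimilation: no voiced obstruent (b/d/g/v/z) stands immediately before a voiceless consonant (p/t/k/s/f). No change.
Rule 3: Final Devoicing: the word ends in the vowel 'u', not a consonant. No change.
Final form: 'yufu'

yufu


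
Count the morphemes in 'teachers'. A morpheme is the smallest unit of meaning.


Decomposition: teach (root) + -er (suffix) + -s (plural) = 3 morpheme(s)

3 morphemes


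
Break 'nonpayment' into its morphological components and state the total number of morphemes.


Step 1: Identify prefix: 'non' (meaning: not)
Step 2: Identify root: 'pay'
Step 3: Identify suffix(es): 'ment'
Decomposition: non- (prefix: not) + pay (root) + -ment (suffix: action/result)
Total morphemes: 3

3 morphemes (non- (prefix: not) + pay (root) + -ment (suffix: action/result))


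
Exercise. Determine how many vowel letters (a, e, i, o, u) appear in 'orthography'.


Vowels in 'orthography': o, o, a = 3 vowels.

3


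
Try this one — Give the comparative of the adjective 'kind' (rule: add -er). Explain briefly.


Apply comparative formation (add -er): 'kind' -> 'kinder'.

kinder


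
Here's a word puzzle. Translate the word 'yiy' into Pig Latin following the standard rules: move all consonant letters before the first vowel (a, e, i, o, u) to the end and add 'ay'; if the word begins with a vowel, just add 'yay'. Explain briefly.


'yiy': move consonant cluster 'y' to end and add 'ay': 'iyyay'.

iyyay


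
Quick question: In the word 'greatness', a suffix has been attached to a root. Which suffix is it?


The word 'greatness' = 'great' (root) + '-ness' (suffix). The suffix is '-ness'.

ness


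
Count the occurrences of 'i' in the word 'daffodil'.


Letter 'i' in 'daffodil': found at position(s) 7 = 1 occurrence(s).

1


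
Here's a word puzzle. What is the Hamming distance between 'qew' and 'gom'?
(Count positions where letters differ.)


Alignment:
Position 1: 'q' vs 'g' = DIFFER
Position 2: 'e' vs 'o' = DIFFER
Position 3: 'w' vs 'm' = DIFFER
Total differences: 3

3


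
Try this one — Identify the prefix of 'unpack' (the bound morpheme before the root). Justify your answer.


The word 'unpack' = 'un' (prefix) + 'pack' (root). The prefix is 'un'.

un


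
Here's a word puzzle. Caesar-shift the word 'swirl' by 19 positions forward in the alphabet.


Shift each letter by 19: s -> l, w -> p, i -> b, r -> k, l -> e. Result: 'lpbke'.

lpbke


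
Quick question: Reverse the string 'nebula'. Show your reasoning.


Reverse 'nebula' character by character: 'aluben'.

aluben


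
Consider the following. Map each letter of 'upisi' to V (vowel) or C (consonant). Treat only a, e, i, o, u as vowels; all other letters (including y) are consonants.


Letter mapping: u = V, p = C, i = V, s = C, i = V.

VCVCV


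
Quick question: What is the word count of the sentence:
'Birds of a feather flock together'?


Split into words: Birds | of | a | feather | flock | together = 6 words.

6


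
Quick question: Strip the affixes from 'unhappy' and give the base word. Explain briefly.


Remove prefix 'un' from 'unhappy' to get root 'happy'.

happy


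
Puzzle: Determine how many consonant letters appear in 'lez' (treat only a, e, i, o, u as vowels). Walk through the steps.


Consonants in 'lez': l, z = 2 consonants.

2


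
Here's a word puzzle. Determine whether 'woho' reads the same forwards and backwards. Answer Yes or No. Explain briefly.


Forward: 'woho'
Reversed: 'ohow'
They differ.

No


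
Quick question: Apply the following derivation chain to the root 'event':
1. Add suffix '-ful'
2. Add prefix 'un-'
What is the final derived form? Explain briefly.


Step 1: Add suffix '-ful' to 'event' = 'eventful'
Step 2: Add prefix 'un-' to 'eventful' = 'uneventful'

uneventful


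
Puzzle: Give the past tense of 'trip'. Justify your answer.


Apply rule: Double final consonant and add -ed. 'trip' becomes 'tripped'.

tripped


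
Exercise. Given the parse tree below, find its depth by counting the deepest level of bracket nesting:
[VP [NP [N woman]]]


Count bracket nesting levels:
'[' at pos 0: depth = 1
'[' at pos 4: depth = 2
'[' at pos 8: depth = 3
Maximum depth reached: 3

3


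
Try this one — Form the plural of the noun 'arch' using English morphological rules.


Apply rule: Add -es (sibilant/fricative ending). 'arch' becomes 'arches'.

arches


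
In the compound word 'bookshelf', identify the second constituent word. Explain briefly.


Split 'bookshelf' into 'book' + 'shelf'. The second part is 'shelf'.

shelf


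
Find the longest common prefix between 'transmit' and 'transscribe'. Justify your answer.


Compare from the start: 5 characters match: 'trans'. Mismatch at position 6: 'm' vs 's'.

trans


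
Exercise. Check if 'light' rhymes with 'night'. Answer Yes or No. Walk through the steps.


Rime (stressed vowel + following sounds) of 'light': -ight = /aɪt/
Rime of 'night': -ight = /aɪt/
/aɪt/ and /aɪt/ are the same ending sound, so the words rhyme.

Yes


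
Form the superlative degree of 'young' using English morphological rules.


Apply superlative formation (add -est): 'young' -> 'youngest'.

youngest


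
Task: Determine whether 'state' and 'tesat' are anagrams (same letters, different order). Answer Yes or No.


Sorted letters of 'state': 'aestt'
Sorted letters of 'tesat': 'aestt'
They match.

Yes


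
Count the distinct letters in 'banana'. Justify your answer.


Unique letters in 'banana': {a, b, n} = 3 distinct letters.

3


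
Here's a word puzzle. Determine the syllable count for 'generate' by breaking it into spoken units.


Break 'generate' into syllables: gen-er-ate -> gen | er | ate = 3 syllables

3 syllables


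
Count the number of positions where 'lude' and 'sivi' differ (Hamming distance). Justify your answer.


Alignment:
Position 1: 'l' vs 's' = DIFFER
Position 2: 'u' vs 'i' = DIFFER
Position 3: 'd' vs 'v' = DIFFER
Position 4: 'e' vs 'i' = DIFFER
Total differences: 4

4


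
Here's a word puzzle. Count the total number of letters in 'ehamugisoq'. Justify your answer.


Spell out 'ehamugisoq' and number each letter: e(1), h(2), a(3), m(4), u(5), g(6), i(7), s(8), o(9), q(10). Total: 10 letters.

10


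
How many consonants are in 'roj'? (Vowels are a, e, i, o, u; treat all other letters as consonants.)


Consonants in 'roj': r, j = 2 consonants.

2


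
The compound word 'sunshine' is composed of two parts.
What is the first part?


Split 'sunshine' into 'sun' + 'shine'. The first part is 'sun'.

sun


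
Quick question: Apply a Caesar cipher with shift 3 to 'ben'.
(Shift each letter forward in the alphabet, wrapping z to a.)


Shift each letter by 3: b -> e, e -> h, n -> q. Result: 'ehq'.

ehq


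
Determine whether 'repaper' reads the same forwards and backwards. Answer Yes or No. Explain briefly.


Forward: 'repaper'
Reversed: 'repaper'
They are identical.

Yes


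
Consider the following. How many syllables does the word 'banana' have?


Break 'banana' into syllables: ba-na-na -> ba | na | na = 3 syllables

3 syllables


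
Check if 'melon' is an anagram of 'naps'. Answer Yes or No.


Sorted letters of 'melon': 'elmno'
Sorted letters of 'naps': 'anps'
They do not match.

No


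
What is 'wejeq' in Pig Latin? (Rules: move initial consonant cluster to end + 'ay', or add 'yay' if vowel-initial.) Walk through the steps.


'wejeq': move consonant cluster 'w' to end and add 'ay': 'ejeqway'.

ejeqway


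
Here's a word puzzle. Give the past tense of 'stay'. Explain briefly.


Apply rule: Add -ed. 'stay' becomes 'stayed'.

stayed


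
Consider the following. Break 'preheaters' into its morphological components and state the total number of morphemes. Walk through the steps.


Step 1: Identify prefix: 'pre' (meaning: before)
Step 2: Identify root: 'heat'
Step 3: Identify suffix(es): 'er, s'
Decomposition: pre- (prefix: before) + heat (root) + -er (suffix: one who) + -s (plural)
Total morphemes: 4

4 morphemes (pre- (prefix: before) + heat (root) + -er (suffix: one who) + -s (plural))


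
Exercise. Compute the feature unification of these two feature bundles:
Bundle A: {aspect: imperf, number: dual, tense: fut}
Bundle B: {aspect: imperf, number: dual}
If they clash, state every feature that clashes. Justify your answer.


Compare features:
aspect: A=imperf vs B=imperf -> unified: imperf
number: A=dual vs B=dual -> unified: dual
tense: A=fut vs B=_ -> unified: fut
No clashes found.

Unified: {aspect: imperf, number: dual, tense: fut}


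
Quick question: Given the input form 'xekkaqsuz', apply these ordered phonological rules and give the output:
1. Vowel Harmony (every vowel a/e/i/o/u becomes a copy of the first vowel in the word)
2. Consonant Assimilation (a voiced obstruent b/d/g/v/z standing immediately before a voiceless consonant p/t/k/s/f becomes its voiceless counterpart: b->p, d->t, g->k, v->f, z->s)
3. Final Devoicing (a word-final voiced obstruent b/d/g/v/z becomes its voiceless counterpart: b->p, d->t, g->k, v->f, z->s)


Starting form: 'xekkaqsuz'
Rule 1: Vowel Harmony: all vowels become 'e' (matching first vowel). 'xekkaqsuz' -> 'xekkeqsez'
Rule 2: Consonant Assimilation: no voiced obstruent (b/d/g/v/z) stands immediately before a voiceless consonant (p/t/k/s/f). No change.
Rule 3: Final Devoicing: word-final voiced obstruent 'z' becomes voiceless 's'. 'xekkeqsez' -> 'xekkeqses'
Final form: 'xekkeqses'

xekkeqses


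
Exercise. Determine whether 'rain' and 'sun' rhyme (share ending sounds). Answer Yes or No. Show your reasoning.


Rime (stressed vowel + following sounds) of 'rain': -ain = /eɪn/
Rime of 'sun': -un = /ʌn/
/eɪn/ and /ʌn/ are different ending sounds, so the words do not rhyme.

No


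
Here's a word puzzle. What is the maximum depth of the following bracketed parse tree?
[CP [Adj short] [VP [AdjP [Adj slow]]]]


Count bracket nesting levels:
'[' at pos 0: depth = 1
'[' at pos 4: depth = 2
'[' at pos 16: depth = 2
'[' at pos 20: depth = 3
'[' at pos 26: depth = 4
Maximum depth reached: 4

4


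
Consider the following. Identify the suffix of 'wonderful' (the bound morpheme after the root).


The word 'wonderful' = 'wonder' (root) + '-ful' (suffix). The suffix is '-ful'.

ful


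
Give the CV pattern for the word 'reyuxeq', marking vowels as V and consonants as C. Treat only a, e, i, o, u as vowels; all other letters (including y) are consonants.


Letter mapping: r = C, e = V, y = C, u = V, x = C, e = V, q = C.

CVCVCVC


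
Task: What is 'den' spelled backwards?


Reverse 'den' character by character: 'ned'.

ned


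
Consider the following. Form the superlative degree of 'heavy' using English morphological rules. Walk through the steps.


Apply superlative formation (consonant + y: change y to i, add -est): 'heavy' -> 'heaviest'.

heaviest


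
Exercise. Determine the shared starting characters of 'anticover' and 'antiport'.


Compare from the start: 4 characters match: 'anti'. Mismatch at position 5: 'c' vs 'p'.

anti


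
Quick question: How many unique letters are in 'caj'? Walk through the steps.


Unique letters in 'caj': {a, c, j} = 3 distinct letters.

3


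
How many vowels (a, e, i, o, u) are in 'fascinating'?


Vowels in 'fascinating': a, i, a, i = 4 vowels.

4


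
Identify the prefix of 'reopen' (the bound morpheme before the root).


The word 'reopen' = 're' (prefix) + 'open' (root). The prefix is 're'.

re


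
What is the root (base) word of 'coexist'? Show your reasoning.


Remove prefix 'co' from 'coexist' to get root 'exist'.

exist


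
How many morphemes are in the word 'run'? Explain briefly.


Decomposition: run (free morpheme) = 1 morpheme(s)

1 morphemes


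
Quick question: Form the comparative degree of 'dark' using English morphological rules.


Apply comparative formation (add -er): 'dark' -> 'darker'.

darker


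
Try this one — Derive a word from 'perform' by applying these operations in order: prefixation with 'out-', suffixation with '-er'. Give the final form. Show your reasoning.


Step 1: Add prefix 'out-' to 'perform' = 'outperform'
Step 2: Add suffix '-er' to 'outperform' = 'outperformer'

outperformer


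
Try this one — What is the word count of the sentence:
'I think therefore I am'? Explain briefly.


Split into words: I | think | therefore | I | am = 5 words.

5


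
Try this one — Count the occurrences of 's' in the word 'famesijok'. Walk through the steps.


Letter 's' in 'famesijok': found at position(s) 5 = 1 occurrence(s).

1


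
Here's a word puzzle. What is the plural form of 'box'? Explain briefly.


Apply rule: Add -es (sibilant/fricative ending). 'box' becomes 'boxes'.

boxes


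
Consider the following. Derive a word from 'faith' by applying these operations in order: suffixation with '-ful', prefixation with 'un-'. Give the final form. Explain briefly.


Step 1: Add suffix '-ful' to 'faith' = 'faithful'
Step 2: Add prefix 'un-' to 'faithful' = 'unfaithful'

unfaithful


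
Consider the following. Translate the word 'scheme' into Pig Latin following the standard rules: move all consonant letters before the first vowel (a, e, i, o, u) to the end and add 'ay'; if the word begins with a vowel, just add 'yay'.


'scheme': move consonant cluster 'sch' to end and add 'ay': 'emeschay'.

emeschay


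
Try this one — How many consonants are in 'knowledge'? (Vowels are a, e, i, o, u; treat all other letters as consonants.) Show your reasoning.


Consonants in 'knowledge': k, n, w, l, d, g = 6 consonants.

6


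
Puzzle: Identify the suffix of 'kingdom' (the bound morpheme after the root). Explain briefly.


The word 'kingdom' = 'king' (root) + '-dom' (suffix). The suffix is '-dom'.

dom


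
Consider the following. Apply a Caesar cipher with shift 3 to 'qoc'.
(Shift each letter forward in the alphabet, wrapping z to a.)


Shift each letter by 3: q -> t, o -> r, c -> f. Result: 'trf'.

trf


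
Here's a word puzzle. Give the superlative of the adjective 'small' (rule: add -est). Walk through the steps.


Apply superlative formation (add -est): 'small' -> 'smallest'.

smallest


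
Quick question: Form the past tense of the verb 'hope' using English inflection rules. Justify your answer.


Apply rule: Add -d (word ends in -e). 'hope' becomes 'hoped'.

hoped


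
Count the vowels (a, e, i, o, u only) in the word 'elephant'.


Vowels in 'elephant': e, e, a = 3 vowels.

3


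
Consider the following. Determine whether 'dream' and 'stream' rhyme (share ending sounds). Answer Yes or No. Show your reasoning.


Rime (stressed vowel + following sounds) of 'dream': -eam = /iːm/
Rime of 'stream': -eam = /iːm/
/iːm/ and /iːm/ are the same ending sound, so the words rhyme.

Yes


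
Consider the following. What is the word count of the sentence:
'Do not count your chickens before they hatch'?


Split into words: Do | not | count | your | chickens | before | they | hatch = 8 words.

8


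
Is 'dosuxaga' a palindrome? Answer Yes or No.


Forward: 'dosuxaga'
Reversed: 'agaxusod'
They differ.

No


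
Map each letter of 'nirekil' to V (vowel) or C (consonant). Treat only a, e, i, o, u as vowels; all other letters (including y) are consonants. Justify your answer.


Letter mapping: n = C, i = V, r = C, e = V, k = C, i = V, l = C.

CVCVCVC


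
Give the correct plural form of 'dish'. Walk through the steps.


Apply rule: Add -es (sibilant/fricative ending). 'dish' becomes 'dishes'.

dishes


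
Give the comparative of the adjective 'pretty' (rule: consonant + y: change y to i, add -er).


Apply comparative formation (consonant + y: change y to i, add -er): 'pretty' -> 'prettier'.

prettier


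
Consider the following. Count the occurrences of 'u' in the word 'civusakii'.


Letter 'u' in 'civusakii': found at position(s) 4 = 1 occurrence(s).

1


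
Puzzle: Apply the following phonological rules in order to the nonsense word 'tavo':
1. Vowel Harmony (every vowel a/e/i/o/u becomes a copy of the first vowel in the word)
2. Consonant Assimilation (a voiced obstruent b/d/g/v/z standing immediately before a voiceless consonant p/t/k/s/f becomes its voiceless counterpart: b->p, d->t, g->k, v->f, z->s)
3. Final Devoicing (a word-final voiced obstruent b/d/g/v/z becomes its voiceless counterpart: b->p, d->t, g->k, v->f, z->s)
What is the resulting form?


Starting form: 'tavo'
Rule 1: Vowel Harmony: all vowels become 'a' (matching first vowel). 'tavo' -> 'tava'
Rule 2: Consonant Assimilation: no voiced obstruent (b/d/g/v/z) stands immediately before a voiceless consonant (p/t/k/s/f). No change.
Rule 3: Final Devoicing: the word ends in the vowel 'a', not a consonant. No change.
Final form: 'tava'

tava


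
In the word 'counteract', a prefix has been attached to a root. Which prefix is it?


The word 'counteract' = 'counter' (prefix) + 'act' (root). The prefix is 'counter'.

counter


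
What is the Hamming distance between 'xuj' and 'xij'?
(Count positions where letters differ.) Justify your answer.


Alignment:
Position 1: 'x' vs 'x' = match
Position 2: 'u' vs 'i' = DIFFER
Position 3: 'j' vs 'j' = match
Total differences: 1

1


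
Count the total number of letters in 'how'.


Spell out 'how' and number each letter: h(1), o(2), w(3). Total: 3 letters.

3


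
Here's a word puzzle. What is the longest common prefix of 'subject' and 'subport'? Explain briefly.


Compare from the start: 3 characters match: 'sub'. Mismatch at position 4: 'j' vs 'p'.

sub


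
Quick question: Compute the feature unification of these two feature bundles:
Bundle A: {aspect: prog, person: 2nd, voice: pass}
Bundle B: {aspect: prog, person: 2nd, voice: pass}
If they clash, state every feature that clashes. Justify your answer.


Compare features:
aspect: A=prog vs B=prog -> unified: prog
person: A=2nd vs B=2nd -> unified: 2nd
voice: A=pass vs B=pass -> unified: pass
No clashes found.

Unified: {aspect: prog, person: 2nd, voice: pass}


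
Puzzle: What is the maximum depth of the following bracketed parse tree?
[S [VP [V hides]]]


Count bracket nesting levels:
'[' at pos 0: depth = 1
'[' at pos 3: depth = 2
'[' at pos 7: depth = 3
Maximum depth reached: 3

3


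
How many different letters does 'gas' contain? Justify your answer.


Unique letters in 'gas': {a, g, s} = 3 distinct letters.

3


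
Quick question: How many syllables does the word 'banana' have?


Break 'banana' into syllables: ba-na-na -> ba | na | na = 3 syllables

3 syllables
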